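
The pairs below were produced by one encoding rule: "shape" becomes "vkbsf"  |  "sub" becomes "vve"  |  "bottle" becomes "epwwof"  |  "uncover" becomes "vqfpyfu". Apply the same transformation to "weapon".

The shift depends on letter class: consonant s→v is +3, but vowel a→b is +1. The rule splits by letter class: vowels +1, consonants +3.
On weapon: w(cons)+3=z, e(vowel)+1=f, a(vowel)+1=b, p(cons)+3=s, o(vowel)+1=p, n(cons)+3=q.

zfbspq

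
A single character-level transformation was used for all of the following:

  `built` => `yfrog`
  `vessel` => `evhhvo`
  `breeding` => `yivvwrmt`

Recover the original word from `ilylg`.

Each pair mirrors across the alphabet (b↔y, u↔f, i↔r): positions sum to 25. Letters are reflected about the middle of the alphabet (position → 25−position): Atbash.
Decoding ilylg: i↔r, l↔o, y↔b, l↔o, g↔t.

robot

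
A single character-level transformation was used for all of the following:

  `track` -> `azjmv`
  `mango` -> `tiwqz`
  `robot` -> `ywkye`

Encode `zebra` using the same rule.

gmkbl

Letter i (0-indexed) is shifted by i+7, so successive shifts are 7, 8, 9, ….
On zebra: z+7=g, e+8=m, b+9=k, r+10=b, a+11=l.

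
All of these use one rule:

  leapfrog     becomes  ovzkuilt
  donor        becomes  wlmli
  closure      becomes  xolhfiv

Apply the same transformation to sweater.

hdvzgvi

Each pair mirrors across the alphabet (l↔o, e↔v, a↔z): positions sum to 25. This is the alphabet-reversal cipher (Atbash): a becomes z, b becomes y, etc.
For sweater: s↔h, w↔d, e↔v, a↔z, t↔g, e↔v, r↔i.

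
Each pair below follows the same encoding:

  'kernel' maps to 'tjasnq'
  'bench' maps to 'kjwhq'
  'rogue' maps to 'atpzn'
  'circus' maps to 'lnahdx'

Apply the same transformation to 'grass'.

pwjxb

Shifts by position in kernel: pos 0: k→t (+9), pos 1: e→j (+5), pos 2: r→a (+9), pos 3: n→s (+5) — repeating every 2. A repeating key of period 2 is used — shifts +9, +5 over and over.
Applying it to grass: g+9=p, r+5=w, a+9=j, s+5=x, s+9=b.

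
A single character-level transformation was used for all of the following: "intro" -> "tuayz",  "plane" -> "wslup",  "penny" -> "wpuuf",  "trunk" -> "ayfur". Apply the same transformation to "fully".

mfssf

The shift depends on letter class: consonant n→u is +7, but vowel i→t is +11. Vowels shift forward by 11 and consonants shift forward by 7.
On fully: f(cons)+7=m, u(vowel)+11=f, l(cons)+7=s, l(cons)+7=s, y(cons)+7=f.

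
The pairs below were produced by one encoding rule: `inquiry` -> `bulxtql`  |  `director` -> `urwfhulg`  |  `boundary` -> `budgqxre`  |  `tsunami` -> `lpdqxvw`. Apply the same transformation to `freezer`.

Two steps: reverse the string, then apply a Caesar shift of +3.
On freezer: reverse → rezeerf; then shift: r+3=u, e+3=h, z+3=c, e+3=h, e+3=h, r+3=u, f+3=i.

uhchhui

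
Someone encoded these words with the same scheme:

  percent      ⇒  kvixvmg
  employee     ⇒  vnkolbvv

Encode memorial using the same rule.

Each pair mirrors across the alphabet (p↔k, e↔v, r↔i): positions sum to 25. Each letter is replaced by its mirror in the alphabet: a↔z, b↔y, c↔x, and so on (the Atbash cipher).
For memorial: m↔n, e↔v, m↔n, o↔l, r↔i, i↔r, a↔z, l↔o.

nvnlirzo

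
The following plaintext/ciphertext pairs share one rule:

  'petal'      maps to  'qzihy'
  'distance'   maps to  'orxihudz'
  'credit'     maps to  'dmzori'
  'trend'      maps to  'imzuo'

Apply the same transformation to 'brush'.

smtxg

p(15)→q(16) and e(4)→z(25) fit y≡11x+7 (mod 26); the inverse of 11 mod 26 is 19. Each letter's alphabet position (a=0..z=25) is mapped through 11·x+7 mod 26 — an affine cipher.
For brush: b(1)→11·1+7≡18=s; r(17)→11·17+7≡12=m; u(20)→11·20+7≡19=t; s(18)→11·18+7≡23=x; h(7)→11·7+7≡6=g (all mod 26).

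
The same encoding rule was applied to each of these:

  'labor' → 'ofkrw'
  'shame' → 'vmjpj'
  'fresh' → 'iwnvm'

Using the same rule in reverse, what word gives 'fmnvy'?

chest

The shifts repeat in a cycle of length 3: positions 0,1,… shift by +3, +5, +9, then the pattern repeats.
Decoding fmnvy: f−3=c, m−5=h, n−9=e, v−3=s, y−5=t.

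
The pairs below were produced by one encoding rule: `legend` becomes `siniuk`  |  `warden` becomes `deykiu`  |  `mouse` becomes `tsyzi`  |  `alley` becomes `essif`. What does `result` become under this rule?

The shift depends on letter class: consonant l→s is +7, but vowel e→i is +4. Vowels shift forward by 4 and consonants shift forward by 7.
For result: r(cons)+7=y, e(vowel)+4=i, s(cons)+7=z, u(vowel)+4=y, l(cons)+7=s, t(cons)+7=a.

yizysa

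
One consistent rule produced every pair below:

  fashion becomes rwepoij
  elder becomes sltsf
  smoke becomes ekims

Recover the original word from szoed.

exist

Treating letters as 0–25, the rule is x ↦ 25x + 22 (mod 26).
Reversing it on szoed: s(18)→25·(18−22)≡4=e; z(25)→25·(25−22)≡23=x; o(14)→25·(14−22)≡8=i; e(4)→25·(4−22)≡18=s; d(3)→25·(3−22)≡19=t (all mod 26).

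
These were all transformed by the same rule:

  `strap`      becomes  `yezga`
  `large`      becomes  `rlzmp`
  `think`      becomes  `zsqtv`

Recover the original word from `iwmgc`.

clear

Shifts by position in strap: pos 0: s→y (+6), pos 1: t→e (+11), pos 2: r→z (+8), pos 3: a→g (+6), pos 4: p→a (+11) — repeating every 3. The shifts repeat in a cycle of length 3: positions 0,1,… shift by +6, +11, +8, then the pattern repeats.
Reversing it on iwmgc: i−6=c, w−11=l, m−8=e, g−6=a, c−11=r.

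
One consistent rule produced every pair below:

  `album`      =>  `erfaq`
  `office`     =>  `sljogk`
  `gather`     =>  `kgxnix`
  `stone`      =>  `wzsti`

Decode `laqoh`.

humid

Shifts by position in album: pos 0: a→e (+4), pos 1: l→r (+6), pos 2: b→f (+4), pos 3: u→a (+6) — repeating every 2. It's a Vigenère-style cipher with numeric key [4,6]: position i shifts by key[i mod 2].
Reversing it on laqoh: l−4=h, a−6=u, q−4=m, o−6=i, h−4=d.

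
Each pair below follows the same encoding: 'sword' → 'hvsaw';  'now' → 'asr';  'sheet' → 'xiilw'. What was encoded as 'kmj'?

fig

The output letters match the input read backwards, each shifted +4: sword reversed is drows. Read the word backwards and shift each letter +4.
Reversing it on kmj: shift back: k−4=g, m−4=i, j−4=f → gif; then reverse → fig.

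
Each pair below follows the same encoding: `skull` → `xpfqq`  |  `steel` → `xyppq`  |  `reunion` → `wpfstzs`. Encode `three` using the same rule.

ymwpp

Two shifts are in play — +11 for a/e/i/o/u, +5 for every other letter.
On three: t(cons)+5=y, h(cons)+5=m, r(cons)+5=w, e(vowel)+11=p, e(vowel)+11=p.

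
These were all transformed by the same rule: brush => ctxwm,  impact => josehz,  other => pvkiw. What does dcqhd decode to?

In brush: b→c is +1, r→t is +2, u→x is +3, s→w is +4 — the shift increases by 1 each position. Letter i (0-indexed) is shifted by i+1, so successive shifts are 1, 2, 3, ….
Reversing it on dcqhd: d−1=c, c−2=a, q−3=n, h−4=d, d−5=y.

candy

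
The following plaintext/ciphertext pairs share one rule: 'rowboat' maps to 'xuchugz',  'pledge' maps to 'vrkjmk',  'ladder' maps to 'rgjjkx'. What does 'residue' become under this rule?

Every letter moves 6 places later in the alphabet, wrapping around z→a.
Applying it to residue: r+6=x, e+6=k, s+6=y, i+6=o, d+6=j, u+6=a, e+6=k.

xkyojak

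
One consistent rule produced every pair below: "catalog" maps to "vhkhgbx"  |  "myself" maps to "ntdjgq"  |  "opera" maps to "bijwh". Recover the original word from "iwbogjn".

This is an affine cipher: with a=0,…,z=25, each position x becomes (7x+7) mod 26.
Undoing it on iwbogjn: i(8)→15·(8−7)≡15=p; w(22)→15·(22−7)≡17=r; b(1)→15·(1−7)≡14=o; o(14)→15·(14−7)≡1=b; g(6)→15·(6−7)≡11=l; j(9)→15·(9−7)≡4=e; n(13)→15·(13−7)≡12=m (all mod 26).

problem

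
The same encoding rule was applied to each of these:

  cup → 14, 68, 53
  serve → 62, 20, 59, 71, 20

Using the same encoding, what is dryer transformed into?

17, 59, 80, 20, 59

Each letter becomes 3×(its alphabet position, a=1..z=26) + 5.
On dryer: d=4→17, r=18→59, y=25→80, e=5→20, r=18→59.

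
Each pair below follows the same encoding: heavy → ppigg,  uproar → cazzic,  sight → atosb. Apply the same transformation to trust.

Shifts by position in heavy: pos 0: h→p (+8), pos 1: e→p (+11), pos 2: a→i (+8), pos 3: v→g (+11) — repeating every 2. A repeating key of period 2 is used — shifts +8, +11 over and over.
On trust: t+8=b, r+11=c, u+8=c, s+11=d, t+8=b.

bccdb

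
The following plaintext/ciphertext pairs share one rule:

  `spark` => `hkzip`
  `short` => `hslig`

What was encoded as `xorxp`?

click

Each pair mirrors across the alphabet (s↔h, p↔k, a↔z): positions sum to 25. This is the alphabet-reversal cipher (Atbash): a becomes z, b becomes y, etc.
Undoing it on xorxp: x↔c, o↔l, r↔i, x↔c, p↔k.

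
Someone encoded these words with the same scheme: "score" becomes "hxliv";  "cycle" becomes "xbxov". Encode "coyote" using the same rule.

xlblgv

Each pair mirrors across the alphabet (s↔h, c↔x, o↔l): positions sum to 25. Each letter is replaced by its mirror in the alphabet: a↔z, b↔y, c↔x, and so on (the Atbash cipher).
On coyote: c↔x, o↔l, y↔b, o↔l, t↔g, e↔v.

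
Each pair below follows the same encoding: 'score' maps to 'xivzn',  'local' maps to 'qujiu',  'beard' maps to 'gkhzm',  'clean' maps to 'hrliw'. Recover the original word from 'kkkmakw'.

federal

In score: s→x is +5, c→i is +6, o→v is +7, r→z is +8 — the shift increases by 1 each position. Letter i (0-indexed) is shifted by i+5, so successive shifts are 5, 6, 7, ….
Reversing it on kkkmakw: k−5=f, k−6=e, k−7=d, m−8=e, a−9=r, k−10=a, w−11=l.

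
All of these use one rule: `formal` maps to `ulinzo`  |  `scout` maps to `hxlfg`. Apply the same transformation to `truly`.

Each pair mirrors across the alphabet (f↔u, o↔l, r↔i): positions sum to 25. Letters are reflected about the middle of the alphabet (position → 25−position): Atbash.
Applying it to truly: t↔g, r↔i, u↔f, l↔o, y↔b.

gifob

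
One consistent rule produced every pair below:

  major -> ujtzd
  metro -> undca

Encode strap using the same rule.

In major: m→u is +8, a→j is +9, j→t is +10, o→z is +11 — the shift increases by 1 each position. Each letter shifts forward by (position + 8), i.e. 8, 9, 10, … — the shift grows by one for each successive letter.
On strap: s+8=a, t+9=c, r+10=b, a+11=l, p+12=b.

acblb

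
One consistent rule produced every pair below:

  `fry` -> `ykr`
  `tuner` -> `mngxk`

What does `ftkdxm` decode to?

market

Compare letters: f→y is +19, r→k is +19, y→r is +19 — a constant shift. Each letter is shifted forward by 19 in the alphabet (a Caesar shift of +19).
Undoing it on ftkdxm: f−19=m, t−19=a, k−19=r, d−19=k, x−19=e, m−19=t.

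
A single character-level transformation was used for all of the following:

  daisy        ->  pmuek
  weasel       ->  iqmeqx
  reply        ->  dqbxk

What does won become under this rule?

iaz

Compare letters: d→p is +12, a→m is +12, i→u is +12 — a constant shift. Every letter moves 12 places later in the alphabet, wrapping around z→a.
Applying it to won: w+12=i, o+12=a, n+12=z.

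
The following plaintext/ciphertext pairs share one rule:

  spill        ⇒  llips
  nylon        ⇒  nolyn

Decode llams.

small

It's just the letters in reverse order.
Reversing it on llams: then reverse → small.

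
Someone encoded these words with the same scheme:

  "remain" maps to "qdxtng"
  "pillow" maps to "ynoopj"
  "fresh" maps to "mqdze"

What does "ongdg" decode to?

r(17)→q(16) and e(4)→d(3) fit y≡9x+19 (mod 26); the inverse of 9 mod 26 is 3. This is an affine cipher: with a=0,…,z=25, each position x becomes (9x+19) mod 26.
Undoing it on ongdg: o(14)→3·(14−19)≡11=l; n(13)→3·(13−19)≡8=i; g(6)→3·(6−19)≡13=n; d(3)→3·(3−19)≡4=e; g(6)→3·(6−19)≡13=n (all mod 26).

linen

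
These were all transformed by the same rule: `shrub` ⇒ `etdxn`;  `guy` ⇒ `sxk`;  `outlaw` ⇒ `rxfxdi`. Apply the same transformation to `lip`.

xlb

The shift depends on letter class: consonant s→e is +12, but vowel u→x is +3. Vowels shift forward by 3 and consonants shift forward by 12.
On lip: l(cons)+12=x, i(vowel)+3=l, p(cons)+12=b.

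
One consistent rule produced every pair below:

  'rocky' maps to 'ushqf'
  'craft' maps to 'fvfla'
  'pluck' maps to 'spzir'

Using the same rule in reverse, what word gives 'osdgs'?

In rocky: r→u is +3, o→s is +4, c→h is +5, k→q is +6 — the shift increases by 1 each position. Letter i (0-indexed) is shifted by i+3, so successive shifts are 3, 4, 5, ….
Undoing it on osdgs: o−3=l, s−4=o, d−5=y, g−6=a, s−7=l.

loyal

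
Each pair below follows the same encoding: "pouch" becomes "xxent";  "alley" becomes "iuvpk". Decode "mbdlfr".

In pouch: p→x is +8, o→x is +9, u→e is +10, c→n is +11 — the shift increases by 1 each position. Letter i (0-indexed) is shifted by i+8, so successive shifts are 8, 9, 10, ….
Undoing it on mbdlfr: m−8=e, b−9=s, d−10=t, l−11=a, f−12=t, r−13=e.

estate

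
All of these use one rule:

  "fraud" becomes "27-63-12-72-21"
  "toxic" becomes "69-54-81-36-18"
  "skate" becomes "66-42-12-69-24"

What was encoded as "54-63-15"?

orb

With a=1..z=26, the number is 3·pos + 9.
Reversing it on 54-63-15: 54→(54−9)÷3=15=o, 63→(63−9)÷3=18=r, 15→(15−9)÷3=2=b.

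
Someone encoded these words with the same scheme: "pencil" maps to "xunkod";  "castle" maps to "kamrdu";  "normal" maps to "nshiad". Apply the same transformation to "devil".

pubod

p(15)→x(23) and e(4)→u(20) fit y≡5x+0 (mod 26); the inverse of 5 mod 26 is 21. Treating letters as 0–25, the rule is x ↦ 5x + 0 (mod 26).
For devil: d(3)→5·3+0≡15=p; e(4)→5·4+0≡20=u; v(21)→5·21+0≡1=b; i(8)→5·8+0≡14=o; l(11)→5·11+0≡3=d (all mod 26).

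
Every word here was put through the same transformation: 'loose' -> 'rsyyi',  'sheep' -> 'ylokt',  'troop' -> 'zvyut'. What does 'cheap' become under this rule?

It's a Vigenère-style cipher with numeric key [6,4,10]: position i shifts by key[i mod 3].
On cheap: c+6=i, h+4=l, e+10=o, a+6=g, p+4=t.

ilogt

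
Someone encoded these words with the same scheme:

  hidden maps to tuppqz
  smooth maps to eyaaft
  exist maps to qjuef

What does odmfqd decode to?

crater

Compare letters: h→t is +12, i→u is +12, d→p is +12 — a constant shift. Every letter moves 12 places later in the alphabet, wrapping around z→a.
Undoing it on odmfqd: o−12=c, d−12=r, m−12=a, f−12=t, q−12=e, d−12=r.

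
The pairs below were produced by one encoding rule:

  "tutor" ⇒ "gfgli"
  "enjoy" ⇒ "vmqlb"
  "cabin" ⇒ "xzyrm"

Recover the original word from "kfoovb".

Each pair mirrors across the alphabet (t↔g, u↔f, t↔g): positions sum to 25. Letters are reflected about the middle of the alphabet (position → 25−position): Atbash.
Reversing it on kfoovb: k↔p, f↔u, o↔l, o↔l, v↔e, b↔y.

pulley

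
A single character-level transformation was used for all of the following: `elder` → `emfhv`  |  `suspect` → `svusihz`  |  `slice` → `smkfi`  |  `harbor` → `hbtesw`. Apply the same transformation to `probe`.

psqei

In elder: e→e is +0, l→m is +1, d→f is +2, e→h is +3 — the shift increases by 1 each position. Each letter shifts forward by its position index (0, 1, 2, …) — the shift grows by one for each successive letter.
On probe: p+0=p, r+1=s, o+2=q, b+3=e, e+4=i.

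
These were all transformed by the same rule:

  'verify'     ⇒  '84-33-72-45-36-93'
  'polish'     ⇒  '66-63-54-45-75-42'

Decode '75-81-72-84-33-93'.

v(#22)→84 and e(#5)→33: differences scale by 3, so n = 3·pos + 18. The formula is n = 3×(alphabet index, a=1) + 18.
Decoding 75-81-72-84-33-93: 75→(75−18)÷3=19=s, 81→(81−18)÷3=21=u, 72→(72−18)÷3=18=r, 84→(84−18)÷3=22=v, 33→(33−18)÷3=5=e, 93→(93−18)÷3=25=y.

survey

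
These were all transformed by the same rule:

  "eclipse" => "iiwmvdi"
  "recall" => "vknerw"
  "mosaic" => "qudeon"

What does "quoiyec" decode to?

modesty

Shifts by position in eclipse: pos 0: e→i (+4), pos 1: c→i (+6), pos 2: l→w (+11), pos 3: i→m (+4), pos 4: p→v (+6), pos 5: s→d (+11) — repeating every 3. A repeating key of period 3 is used — shifts +4, +6, +11 over and over.
Reversing it on quoiyec: q−4=m, u−6=o, o−11=d, i−4=e, y−6=s, e−11=t, c−4=y.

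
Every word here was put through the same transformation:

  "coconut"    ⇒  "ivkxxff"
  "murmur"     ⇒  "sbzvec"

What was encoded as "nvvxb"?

honor

Letter i (0-indexed) is shifted by i+6, so successive shifts are 6, 7, 8, ….
Undoing it on nvvxb: n−6=h, v−7=o, v−8=n, x−9=o, b−10=r.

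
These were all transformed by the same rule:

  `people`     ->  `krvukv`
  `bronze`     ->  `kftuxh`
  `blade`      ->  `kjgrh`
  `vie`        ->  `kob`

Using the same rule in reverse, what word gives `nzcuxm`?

growth

The output letters match the input read backwards, each shifted +6: people reversed is elpoep. The word is reversed, then every letter is shifted forward by 6.
Undoing it on nzcuxm: shift back: n−6=h, z−6=t, c−6=w, u−6=o, x−6=r, m−6=g → htworg; then reverse → growth.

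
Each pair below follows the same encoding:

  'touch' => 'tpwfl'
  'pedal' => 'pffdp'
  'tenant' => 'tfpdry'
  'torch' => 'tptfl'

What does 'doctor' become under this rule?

dpewsw

In touch: t→t is +0, o→p is +1, u→w is +2, c→f is +3 — the shift increases by 1 each position. Letter i (0-indexed) is shifted by i+0, so successive shifts are 0, 1, 2, ….
For doctor: d+0=d, o+1=p, c+2=e, t+3=w, o+4=s, r+5=w.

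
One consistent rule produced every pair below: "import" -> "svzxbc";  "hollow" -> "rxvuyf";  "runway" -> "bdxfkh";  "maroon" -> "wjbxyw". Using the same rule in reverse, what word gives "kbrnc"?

ashes

Shifts by position in import: pos 0: i→s (+10), pos 1: m→v (+9), pos 2: p→z (+10), pos 3: o→x (+9) — repeating every 2. The shifts repeat in a cycle of length 2: positions 0,1,… shift by +10, +9, then the pattern repeats.
Decoding kbrnc: k−10=a, b−9=s, r−10=h, n−9=e, c−10=s.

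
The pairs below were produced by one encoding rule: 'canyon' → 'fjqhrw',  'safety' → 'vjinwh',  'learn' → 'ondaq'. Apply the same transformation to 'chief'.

fqlni

It's a Vigenère-style cipher with numeric key [3,9]: position i shifts by key[i mod 2].
On chief: c+3=f, h+9=q, i+3=l, e+9=n, f+3=i.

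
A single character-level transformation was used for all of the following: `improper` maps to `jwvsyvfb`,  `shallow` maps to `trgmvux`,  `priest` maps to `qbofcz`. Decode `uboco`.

tribe

Shifts by position in improper: pos 0: i→j (+1), pos 1: m→w (+10), pos 2: p→v (+6), pos 3: r→s (+1), pos 4: o→y (+10), pos 5: p→v (+6) — repeating every 3. It's a Vigenère-style cipher with numeric key [1,10,6]: position i shifts by key[i mod 3].
Undoing it on uboco: u−1=t, b−10=r, o−6=i, c−1=b, o−10=e.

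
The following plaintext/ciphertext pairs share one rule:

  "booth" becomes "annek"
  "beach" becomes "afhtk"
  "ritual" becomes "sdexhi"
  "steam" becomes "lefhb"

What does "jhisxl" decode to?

walrus

b(1)→a(0) and o(14)→n(13) fit y≡19x+7 (mod 26); the inverse of 19 mod 26 is 11. Each letter's alphabet position (a=0..z=25) is mapped through 19·x+7 mod 26 — an affine cipher.
Reversing it on jhisxl: j(9)→11·(9−7)≡22=w; h(7)→11·(7−7)≡0=a; i(8)→11·(8−7)≡11=l; s(18)→11·(18−7)≡17=r; x(23)→11·(23−7)≡20=u; l(11)→11·(11−7)≡18=s (all mod 26).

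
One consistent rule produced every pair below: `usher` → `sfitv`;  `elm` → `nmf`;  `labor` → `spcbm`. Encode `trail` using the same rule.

Read the word backwards and shift each letter +1.
For trail: reverse → liart; then shift: l+1=m, i+1=j, a+1=b, r+1=s, t+1=u.

mjbsu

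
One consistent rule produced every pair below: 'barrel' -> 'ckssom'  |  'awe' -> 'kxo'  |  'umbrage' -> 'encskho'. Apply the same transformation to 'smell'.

Two shifts are in play — +10 for a/e/i/o/u, +1 for every other letter.
Applying it to smell: s(cons)+1=t, m(cons)+1=n, e(vowel)+10=o, l(cons)+1=m, l(cons)+1=m.

tnomm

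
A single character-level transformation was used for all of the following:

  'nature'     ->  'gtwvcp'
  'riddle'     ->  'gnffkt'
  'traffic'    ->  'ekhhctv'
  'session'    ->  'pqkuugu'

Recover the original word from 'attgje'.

The output letters match the input read backwards, each shifted +2: nature reversed is erutan. Read the word backwards and shift each letter +2.
Reversing it on attgje: shift back: a−2=y, t−2=r, t−2=r, g−2=e, j−2=h, e−2=c → yrrehc; then reverse → cherry.

cherry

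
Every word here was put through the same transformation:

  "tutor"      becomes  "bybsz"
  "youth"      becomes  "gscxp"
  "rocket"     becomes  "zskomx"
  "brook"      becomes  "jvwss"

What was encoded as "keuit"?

A repeating key of period 2 is used — shifts +8, +4 over and over.
Decoding keuit: k−8=c, e−4=a, u−8=m, i−4=e, t−8=l.

camel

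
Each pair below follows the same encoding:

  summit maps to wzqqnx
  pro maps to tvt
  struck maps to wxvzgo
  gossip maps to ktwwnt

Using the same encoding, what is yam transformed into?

cfq

The shift depends on letter class: consonant s→w is +4, but vowel u→z is +5. Vowels shift forward by 5 and consonants shift forward by 4.
For yam: y(cons)+4=c, a(vowel)+5=f, m(cons)+4=q.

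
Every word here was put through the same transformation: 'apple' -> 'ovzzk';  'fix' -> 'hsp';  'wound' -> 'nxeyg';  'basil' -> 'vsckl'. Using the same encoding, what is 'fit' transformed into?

dsp

The output letters match the input read backwards, each shifted +10: apple reversed is elppa. Read the word backwards and shift each letter +10.
Applying it to fit: reverse → tif; then shift: t+10=d, i+10=s, f+10=p.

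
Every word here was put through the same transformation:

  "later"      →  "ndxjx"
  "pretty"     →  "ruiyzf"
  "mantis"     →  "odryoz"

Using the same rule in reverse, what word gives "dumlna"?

The shift increases by 1 at each position, starting from +2: 2, 3, 4, ….
Decoding dumlna: d−2=b, u−3=r, m−4=i, l−5=g, n−6=h, a−7=t.

bright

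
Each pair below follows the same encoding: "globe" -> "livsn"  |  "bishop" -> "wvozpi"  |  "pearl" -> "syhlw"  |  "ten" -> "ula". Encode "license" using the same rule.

lzuljps

The output letters match the input read backwards, each shifted +7: globe reversed is ebolg. The word is reversed, then every letter is shifted forward by 7.
On license: reverse → esnecil; then shift: e+7=l, s+7=z, n+7=u, e+7=l, c+7=j, i+7=p, l+7=s.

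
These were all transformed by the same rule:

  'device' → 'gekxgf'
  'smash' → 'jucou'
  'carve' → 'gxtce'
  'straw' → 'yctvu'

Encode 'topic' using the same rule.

ekrqv

The output letters match the input read backwards, each shifted +2: device reversed is ecived. Read the word backwards and shift each letter +2.
For topic: reverse → cipot; then shift: c+2=e, i+2=k, p+2=r, o+2=q, t+2=v.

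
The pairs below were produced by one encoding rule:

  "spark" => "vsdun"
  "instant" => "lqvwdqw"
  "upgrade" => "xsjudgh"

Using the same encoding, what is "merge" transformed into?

phujh

Compare letters: s→v is +3, p→s is +3, a→d is +3 — a constant shift. Every letter moves 3 places later in the alphabet, wrapping around z→a.
On merge: m+3=p, e+3=h, r+3=u, g+3=j, e+3=h.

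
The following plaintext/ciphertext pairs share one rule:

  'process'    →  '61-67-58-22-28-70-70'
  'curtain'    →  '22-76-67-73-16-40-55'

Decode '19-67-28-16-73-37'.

p(#16)→61 and r(#18)→67: differences scale by 3, so n = 3·pos + 13. Each letter becomes 3×(its alphabet position, a=1..z=26) + 13.
Reversing it on 19-67-28-16-73-37: 19→(19−13)÷3=2=b, 67→(67−13)÷3=18=r, 28→(28−13)÷3=5=e, 16→(16−13)÷3=1=a, 73→(73−13)÷3=20=t, 37→(37−13)÷3=8=h.

breath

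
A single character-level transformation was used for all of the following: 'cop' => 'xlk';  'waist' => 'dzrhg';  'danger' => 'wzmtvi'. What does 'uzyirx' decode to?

fabric

Letters are reflected about the middle of the alphabet (position → 25−position): Atbash.
Decoding uzyirx: u↔f, z↔a, y↔b, i↔r, r↔i, x↔c.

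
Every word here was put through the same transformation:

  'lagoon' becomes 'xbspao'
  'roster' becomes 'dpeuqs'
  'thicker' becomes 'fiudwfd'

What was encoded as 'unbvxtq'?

Shifts by position in lagoon: pos 0: l→x (+12), pos 1: a→b (+1), pos 2: g→s (+12), pos 3: o→p (+1) — repeating every 2. A repeating key of period 2 is used — shifts +12, +1 over and over.
Undoing it on unbvxtq: u−12=i, n−1=m, b−12=p, v−1=u, x−12=l, t−1=s, q−12=e.

impulse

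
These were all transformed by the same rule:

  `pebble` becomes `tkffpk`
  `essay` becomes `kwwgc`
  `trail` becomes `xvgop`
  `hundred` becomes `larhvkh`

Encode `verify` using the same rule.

Vowels shift forward by 6 and consonants shift forward by 4.
Applying it to verify: v(cons)+4=z, e(vowel)+6=k, r(cons)+4=v, i(vowel)+6=o, f(cons)+4=j, y(cons)+4=c.

zkvojc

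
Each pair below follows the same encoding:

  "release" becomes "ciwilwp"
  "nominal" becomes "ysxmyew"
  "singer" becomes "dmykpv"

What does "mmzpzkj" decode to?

biology

Shifts by position in release: pos 0: r→c (+11), pos 1: e→i (+4), pos 2: l→w (+11), pos 3: e→i (+4) — repeating every 2. A repeating key of period 2 is used — shifts +11, +4 over and over.
Decoding mmzpzkj: m−11=b, m−4=i, z−11=o, p−4=l, z−11=o, k−4=g, j−11=y.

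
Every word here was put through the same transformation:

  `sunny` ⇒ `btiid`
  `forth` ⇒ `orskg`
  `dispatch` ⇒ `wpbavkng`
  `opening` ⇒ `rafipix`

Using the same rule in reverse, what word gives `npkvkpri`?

s(18)→b(1) and u(20)→t(19) fit y≡9x+21 (mod 26); the inverse of 9 mod 26 is 3. Treating letters as 0–25, the rule is x ↦ 9x + 21 (mod 26).
Undoing it on npkvkpri: n(13)→3·(13−21)≡2=c; p(15)→3·(15−21)≡8=i; k(10)→3·(10−21)≡19=t; v(21)→3·(21−21)≡0=a; k(10)→3·(10−21)≡19=t; p(15)→3·(15−21)≡8=i; r(17)→3·(17−21)≡14=o; i(8)→3·(8−21)≡13=n (all mod 26).

citation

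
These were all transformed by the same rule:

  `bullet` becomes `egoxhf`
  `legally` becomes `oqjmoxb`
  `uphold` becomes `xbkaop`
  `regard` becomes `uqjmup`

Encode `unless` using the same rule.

xzoqve

Shifts by position in bullet: pos 0: b→e (+3), pos 1: u→g (+12), pos 2: l→o (+3), pos 3: l→x (+12) — repeating every 2. A repeating key of period 2 is used — shifts +3, +12 over and over.
Applying it to unless: u+3=x, n+12=z, l+3=o, e+12=q, s+3=v, s+12=e.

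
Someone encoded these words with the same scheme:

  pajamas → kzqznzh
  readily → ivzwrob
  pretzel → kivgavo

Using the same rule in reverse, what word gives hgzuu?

Each pair mirrors across the alphabet (p↔k, a↔z, j↔q): positions sum to 25. Letters are reflected about the middle of the alphabet (position → 25−position): Atbash.
Undoing it on hgzuu: h↔s, g↔t, z↔a, u↔f, u↔f.

staff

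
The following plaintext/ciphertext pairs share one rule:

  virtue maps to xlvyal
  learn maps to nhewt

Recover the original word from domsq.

blink

In virtue: v→x is +2, i→l is +3, r→v is +4, t→y is +5 — the shift increases by 1 each position. The shift increases by 1 at each position, starting from +2: 2, 3, 4, ….
Decoding domsq: d−2=b, o−3=l, m−4=i, s−5=n, q−6=k.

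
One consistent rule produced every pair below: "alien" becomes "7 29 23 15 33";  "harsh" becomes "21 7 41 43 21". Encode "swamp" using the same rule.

a(#1)→7 and l(#12)→29: differences scale by 2, so n = 2·pos + 5. The formula is n = 2×(alphabet index, a=1) + 5.
Applying it to swamp: s=19→43, w=23→51, a=1→7, m=13→31, p=16→37.

43 51 7 31 37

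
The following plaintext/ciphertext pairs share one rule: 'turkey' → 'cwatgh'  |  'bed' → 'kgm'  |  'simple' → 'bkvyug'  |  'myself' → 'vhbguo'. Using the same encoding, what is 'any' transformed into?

Two shifts are in play — +2 for a/e/i/o/u, +9 for every other letter.
On any: a(vowel)+2=c, n(cons)+9=w, y(cons)+9=h.

cwh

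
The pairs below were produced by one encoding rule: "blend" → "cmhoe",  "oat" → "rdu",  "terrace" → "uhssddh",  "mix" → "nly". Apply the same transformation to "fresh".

The shift depends on letter class: consonant b→c is +1, but vowel e→h is +3. The rule splits by letter class: vowels +3, consonants +1.
On fresh: f(cons)+1=g, r(cons)+1=s, e(vowel)+3=h, s(cons)+1=t, h(cons)+1=i.

gshti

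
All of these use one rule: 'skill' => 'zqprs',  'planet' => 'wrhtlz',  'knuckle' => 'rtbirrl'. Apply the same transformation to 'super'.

zawky

The shifts repeat in a cycle of length 2: positions 0,1,… shift by +7, +6, then the pattern repeats.
On super: s+7=z, u+6=a, p+7=w, e+6=k, r+7=y.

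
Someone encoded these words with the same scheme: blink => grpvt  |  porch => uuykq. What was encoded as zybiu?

usual

In blink: b→g is +5, l→r is +6, i→p is +7, n→v is +8 — the shift increases by 1 each position. The shift increases by 1 at each position, starting from +5: 5, 6, 7, ….
Reversing it on zybiu: z−5=u, y−6=s, b−7=u, i−8=a, u−9=l.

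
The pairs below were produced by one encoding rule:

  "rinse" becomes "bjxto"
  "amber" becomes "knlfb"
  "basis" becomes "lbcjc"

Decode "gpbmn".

world

The shifts repeat in a cycle of length 2: positions 0,1,… shift by +10, +1, then the pattern repeats.
Reversing it on gpbmn: g−10=w, p−1=o, b−10=r, m−1=l, n−10=d.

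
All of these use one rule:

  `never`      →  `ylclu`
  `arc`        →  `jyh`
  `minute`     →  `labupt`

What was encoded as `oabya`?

truth

The output letters match the input read backwards, each shifted +7: never reversed is reven. The word is reversed, then every letter is shifted forward by 7.
Reversing it on oabya: shift back: o−7=h, a−7=t, b−7=u, y−7=r, a−7=t → hturt; then reverse → truth.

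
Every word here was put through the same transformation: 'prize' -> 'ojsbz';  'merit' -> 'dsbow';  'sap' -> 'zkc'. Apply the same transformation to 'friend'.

The output letters match the input read backwards, each shifted +10: prize reversed is ezirp. Read the word backwards and shift each letter +10.
For friend: reverse → dneirf; then shift: d+10=n, n+10=x, e+10=o, i+10=s, r+10=b, f+10=p.

nxosbp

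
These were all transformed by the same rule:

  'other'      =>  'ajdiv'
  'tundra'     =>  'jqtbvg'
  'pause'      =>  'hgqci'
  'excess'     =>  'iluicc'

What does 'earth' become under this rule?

igvjd

o(14)→a(0) and t(19)→j(9) fit y≡7x+6 (mod 26); the inverse of 7 mod 26 is 15. Each letter's alphabet position (a=0..z=25) is mapped through 7·x+6 mod 26 — an affine cipher.
Applying it to earth: e(4)→7·4+6≡8=i; a(0)→7·0+6≡6=g; r(17)→7·17+6≡21=v; t(19)→7·19+6≡9=j; h(7)→7·7+6≡3=d (all mod 26).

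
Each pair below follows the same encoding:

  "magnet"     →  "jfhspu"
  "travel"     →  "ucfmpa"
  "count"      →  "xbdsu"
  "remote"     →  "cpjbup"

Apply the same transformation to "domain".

m(12)→j(9) and a(0)→f(5) fit y≡9x+5 (mod 26); the inverse of 9 mod 26 is 3. Treating letters as 0–25, the rule is x ↦ 9x + 5 (mod 26).
Applying it to domain: d(3)→9·3+5≡6=g; o(14)→9·14+5≡1=b; m(12)→9·12+5≡9=j; a(0)→9·0+5≡5=f; i(8)→9·8+5≡25=z; n(13)→9·13+5≡18=s (all mod 26).

gbjfzs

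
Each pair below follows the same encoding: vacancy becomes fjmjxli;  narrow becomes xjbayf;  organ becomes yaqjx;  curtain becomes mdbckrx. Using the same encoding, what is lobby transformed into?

vxlki

Shifts by position in vacancy: pos 0: v→f (+10), pos 1: a→j (+9), pos 2: c→m (+10), pos 3: a→j (+9) — repeating every 2. It's a Vigenère-style cipher with numeric key [10,9]: position i shifts by key[i mod 2].
For lobby: l+10=v, o+9=x, b+10=l, b+9=k, y+10=i.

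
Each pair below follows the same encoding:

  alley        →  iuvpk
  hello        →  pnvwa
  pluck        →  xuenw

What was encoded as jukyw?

blank

The shift increases by 1 at each position, starting from +8: 8, 9, 10, ….
Undoing it on jukyw: j−8=b, u−9=l, k−10=a, y−11=n, w−12=k.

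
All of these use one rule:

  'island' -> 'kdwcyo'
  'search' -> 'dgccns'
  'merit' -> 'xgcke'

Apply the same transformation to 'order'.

The shift depends on letter class: consonant s→d is +11, but vowel i→k is +2. Vowels shift forward by 2 and consonants shift forward by 11.
On order: o(vowel)+2=q, r(cons)+11=c, d(cons)+11=o, e(vowel)+2=g, r(cons)+11=c.

qcogc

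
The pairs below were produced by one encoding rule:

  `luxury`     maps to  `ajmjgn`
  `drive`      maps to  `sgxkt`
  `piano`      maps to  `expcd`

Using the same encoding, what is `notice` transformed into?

This is a Caesar cipher with shift 15.
Applying it to notice: n+15=c, o+15=d, t+15=i, i+15=x, c+15=r, e+15=t.

cdixrt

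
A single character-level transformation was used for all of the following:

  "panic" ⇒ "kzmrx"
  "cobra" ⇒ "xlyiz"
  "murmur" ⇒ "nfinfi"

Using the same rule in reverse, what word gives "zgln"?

atom

Each pair mirrors across the alphabet (p↔k, a↔z, n↔m): positions sum to 25. Each letter is replaced by its mirror in the alphabet: a↔z, b↔y, c↔x, and so on (the Atbash cipher).
Reversing it on zgln: z↔a, g↔t, l↔o, n↔m.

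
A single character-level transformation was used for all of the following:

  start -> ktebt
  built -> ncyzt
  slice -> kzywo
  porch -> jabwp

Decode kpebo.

share

This is an affine cipher: with a=0,…,z=25, each position x becomes (9x+4) mod 26.
Reversing it on kpebo: k(10)→3·(10−4)≡18=s; p(15)→3·(15−4)≡7=h; e(4)→3·(4−4)≡0=a; b(1)→3·(1−4)≡17=r; o(14)→3·(14−4)≡4=e (all mod 26).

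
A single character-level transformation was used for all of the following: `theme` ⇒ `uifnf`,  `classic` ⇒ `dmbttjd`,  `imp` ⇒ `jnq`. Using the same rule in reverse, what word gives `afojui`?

zenith

Compare letters: t→u is +1, h→i is +1, e→f is +1 — a constant shift. It's a constant shift of +1 (ROT1).
Reversing it on afojui: a−1=z, f−1=e, o−1=n, j−1=i, u−1=t, i−1=h.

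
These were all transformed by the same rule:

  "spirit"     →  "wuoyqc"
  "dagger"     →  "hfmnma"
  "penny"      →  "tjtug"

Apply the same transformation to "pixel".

tndlt

Each letter shifts forward by (position + 4), i.e. 4, 5, 6, … — the shift grows by one for each successive letter.
For pixel: p+4=t, i+5=n, x+6=d, e+7=l, l+8=t.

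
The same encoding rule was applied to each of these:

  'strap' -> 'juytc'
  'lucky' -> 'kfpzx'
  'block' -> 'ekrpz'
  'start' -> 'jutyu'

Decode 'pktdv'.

claim

s(18)→j(9) and t(19)→u(20) fit y≡11x+19 (mod 26); the inverse of 11 mod 26 is 19. Treating letters as 0–25, the rule is x ↦ 11x + 19 (mod 26).
Decoding pktdv: p(15)→19·(15−19)≡2=c; k(10)→19·(10−19)≡11=l; t(19)→19·(19−19)≡0=a; d(3)→19·(3−19)≡8=i; v(21)→19·(21−19)≡12=m (all mod 26).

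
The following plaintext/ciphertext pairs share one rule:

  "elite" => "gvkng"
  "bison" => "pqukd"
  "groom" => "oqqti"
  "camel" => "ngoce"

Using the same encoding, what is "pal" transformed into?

Two steps: reverse the string, then apply a Caesar shift of +2.
For pal: reverse → lap; then shift: l+2=n, a+2=c, p+2=r.

ncr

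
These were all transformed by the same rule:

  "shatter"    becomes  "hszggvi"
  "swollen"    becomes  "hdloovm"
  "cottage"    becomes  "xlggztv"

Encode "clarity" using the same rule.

xozirgb

Each pair mirrors across the alphabet (s↔h, h↔s, a↔z): positions sum to 25. This is the alphabet-reversal cipher (Atbash): a becomes z, b becomes y, etc.
On clarity: c↔x, l↔o, a↔z, r↔i, i↔r, t↔g, y↔b.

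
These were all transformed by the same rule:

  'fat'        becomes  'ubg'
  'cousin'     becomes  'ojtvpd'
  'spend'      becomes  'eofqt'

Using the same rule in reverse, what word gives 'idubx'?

The output letters match the input read backwards, each shifted +1: fat reversed is taf. The word is reversed, then every letter is shifted forward by 1.
Decoding idubx: shift back: i−1=h, d−1=c, u−1=t, b−1=a, x−1=w → hctaw; then reverse → watch.

watch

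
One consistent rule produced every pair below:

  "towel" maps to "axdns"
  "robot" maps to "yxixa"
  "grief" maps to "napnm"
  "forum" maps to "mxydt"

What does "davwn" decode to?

It's a Vigenère-style cipher with numeric key [7,9]: position i shifts by key[i mod 2].
Undoing it on davwn: d−7=w, a−9=r, v−7=o, w−9=n, n−7=g.

wrong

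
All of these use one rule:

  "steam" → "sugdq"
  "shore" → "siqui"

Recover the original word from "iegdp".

ideal

In steam: s→s is +0, t→u is +1, e→g is +2, a→d is +3 — the shift increases by 1 each position. Letter i (0-indexed) is shifted by i+0, so successive shifts are 0, 1, 2, ….
Reversing it on iegdp: i−0=i, e−1=d, g−2=e, d−3=a, p−4=l.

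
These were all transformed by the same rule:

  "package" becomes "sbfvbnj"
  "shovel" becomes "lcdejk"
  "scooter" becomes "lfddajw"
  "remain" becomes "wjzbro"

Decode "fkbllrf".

classic

p(15)→s(18) and a(0)→b(1) fit y≡15x+1 (mod 26); the inverse of 15 mod 26 is 7. This is an affine cipher: with a=0,…,z=25, each position x becomes (15x+1) mod 26.
Undoing it on fkbllrf: f(5)→7·(5−1)≡2=c; k(10)→7·(10−1)≡11=l; b(1)→7·(1−1)≡0=a; l(11)→7·(11−1)≡18=s; l(11)→7·(11−1)≡18=s; r(17)→7·(17−1)≡8=i; f(5)→7·(5−1)≡2=c (all mod 26).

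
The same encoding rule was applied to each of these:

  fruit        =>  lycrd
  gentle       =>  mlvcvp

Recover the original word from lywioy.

In fruit: f→l is +6, r→y is +7, u→c is +8, i→r is +9 — the shift increases by 1 each position. Each letter shifts forward by (position + 6), i.e. 6, 7, 8, … — the shift grows by one for each successive letter.
Decoding lywioy: l−6=f, y−7=r, w−8=o, i−9=z, o−10=e, y−11=n.

frozen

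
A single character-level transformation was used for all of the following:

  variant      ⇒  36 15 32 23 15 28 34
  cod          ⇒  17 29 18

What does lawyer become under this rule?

The number is (letter's place in the alphabet, a=1) + 14.
For lawyer: l=12→26, a=1→15, w=23→37, y=25→39, e=5→19, r=18→32.

26 15 37 39 19 32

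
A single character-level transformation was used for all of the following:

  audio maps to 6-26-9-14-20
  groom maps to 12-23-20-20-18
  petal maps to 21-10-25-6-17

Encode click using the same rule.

a is letter #1 and maps to 6: an offset of 5. Each letter is replaced by its alphabet position (a=1..z=26) + 5.
For click: c=3→8, l=12→17, i=9→14, c=3→8, k=11→16.

8-17-14-8-16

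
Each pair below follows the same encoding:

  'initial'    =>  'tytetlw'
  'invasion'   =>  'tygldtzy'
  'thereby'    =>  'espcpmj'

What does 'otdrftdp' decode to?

disguise

Compare letters: i→t is +11, n→y is +11, i→t is +11 — a constant shift. Every letter moves 11 places later in the alphabet, wrapping around z→a.
Reversing it on otdrftdp: o−11=d, t−11=i, d−11=s, r−11=g, f−11=u, t−11=i, d−11=s, p−11=e.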